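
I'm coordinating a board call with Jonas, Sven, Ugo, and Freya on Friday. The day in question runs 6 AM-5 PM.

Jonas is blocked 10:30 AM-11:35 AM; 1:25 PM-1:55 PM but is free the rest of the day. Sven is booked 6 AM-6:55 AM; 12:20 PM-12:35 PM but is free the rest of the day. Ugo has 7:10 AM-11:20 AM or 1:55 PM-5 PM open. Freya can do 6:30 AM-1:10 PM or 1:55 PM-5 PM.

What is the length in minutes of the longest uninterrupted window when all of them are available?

Jonas free: 06:00-10:30, 11:35-13:25, 13:55-17:00 (invert busy blocks within the working day).
Sven free: 06:55-12:20, 12:35-17:00 (invert busy blocks within the working day).
Ugo free: 07:10-11:20, 13:55-17:00.
Freya free: 06:30-13:10, 13:55-17:00.
Jonas ∩ Sven: 06:55-10:30, 11:35-12:20, 12:35-13:25, 13:55-17:00.
Jonas ∩ Sven ∩ Ugo: 07:10-10:30, 13:55-17:00.
Jonas ∩ Sven ∩ Ugo ∩ Freya: 07:10-10:30, 13:55-17:00.
The longest is 07:10-10:30 at 200 minutes.

200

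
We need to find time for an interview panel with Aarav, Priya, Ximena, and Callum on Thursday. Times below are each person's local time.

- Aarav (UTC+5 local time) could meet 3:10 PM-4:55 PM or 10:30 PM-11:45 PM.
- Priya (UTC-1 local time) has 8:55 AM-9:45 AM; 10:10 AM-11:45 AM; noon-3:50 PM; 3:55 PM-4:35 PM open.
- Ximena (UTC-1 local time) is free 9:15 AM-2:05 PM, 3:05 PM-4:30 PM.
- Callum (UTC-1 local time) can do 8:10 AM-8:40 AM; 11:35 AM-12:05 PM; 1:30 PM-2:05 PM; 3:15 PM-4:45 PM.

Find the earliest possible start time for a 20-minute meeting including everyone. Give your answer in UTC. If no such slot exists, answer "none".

Aarav in UTC: 10:10-11:55, 17:30-18:45 (subtract 5h to convert from UTC+5).
Priya in UTC: 09:55-10:45, 11:10-12:45, 13:00-16:50, 16:55-17:35 (add 1h to convert from UTC-1).
Ximena in UTC: 10:15-15:05, 16:05-17:30 (add 1h to convert from UTC-1).
Callum in UTC: 09:10-09:40, 12:35-13:05, 14:30-15:05, 16:15-17:45 (add 1h to convert from UTC-1).
Aarav ∩ Priya: 10:10-10:45, 11:10-11:55, 17:30-17:35.
Aarav ∩ Priya ∩ Ximena: 10:15-10:45, 11:10-11:55.
Aarav ∩ Priya ∩ Ximena ∩ Callum: ∅.
There is no time when everyone is free.
No common window is at least 20 minutes long.

none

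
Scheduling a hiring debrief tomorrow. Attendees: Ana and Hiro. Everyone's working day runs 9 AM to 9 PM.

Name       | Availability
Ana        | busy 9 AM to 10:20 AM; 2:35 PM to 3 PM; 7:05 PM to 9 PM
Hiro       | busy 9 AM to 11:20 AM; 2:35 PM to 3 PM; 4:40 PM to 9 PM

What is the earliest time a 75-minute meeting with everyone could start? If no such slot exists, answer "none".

11:20

Ana free: 10:20-14:35, 15:00-19:05 (invert busy blocks within the working day).
Hiro free: 11:20-14:35, 15:00-16:40 (invert busy blocks within the working day).
Ana ∩ Hiro: 11:20-14:35, 15:00-16:40.
Those are the intersection windows.
The first common window of at least 75 minutes is 11:20-14:35, so the earliest start is 11:20.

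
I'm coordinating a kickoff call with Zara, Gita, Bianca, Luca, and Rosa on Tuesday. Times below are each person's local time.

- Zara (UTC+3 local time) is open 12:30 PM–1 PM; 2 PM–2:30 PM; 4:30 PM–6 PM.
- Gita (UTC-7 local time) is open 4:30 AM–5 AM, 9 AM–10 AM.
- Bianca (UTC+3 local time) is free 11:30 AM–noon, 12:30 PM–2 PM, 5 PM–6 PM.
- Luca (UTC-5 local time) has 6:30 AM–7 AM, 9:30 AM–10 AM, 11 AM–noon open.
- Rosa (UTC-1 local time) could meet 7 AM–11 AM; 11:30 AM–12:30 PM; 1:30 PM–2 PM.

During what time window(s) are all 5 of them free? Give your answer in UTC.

none

Zara in UTC: 09:30-10:00, 11:00-11:30, 13:30-15:00 (subtract 3h to convert from UTC+3).
Gita in UTC: 11:30-12:00, 16:00-17:00 (add 7h to convert from UTC-7).
Bianca in UTC: 08:30-09:00, 09:30-11:00, 14:00-15:00 (subtract 3h to convert from UTC+3).
Luca in UTC: 11:30-12:00, 14:30-15:00, 16:00-17:00 (add 5h to convert from UTC-5).
Rosa in UTC: 08:00-12:00, 12:30-13:30, 14:30-15:00 (add 1h to convert from UTC-1).
Zara ∩ Gita: ∅.
Zara ∩ Gita ∩ Bianca: ∅.
Zara ∩ Gita ∩ Bianca ∩ Luca: ∅.
Zara ∩ Gita ∩ Bianca ∩ Luca ∩ Rosa: ∅.
There is no time when everyone is free.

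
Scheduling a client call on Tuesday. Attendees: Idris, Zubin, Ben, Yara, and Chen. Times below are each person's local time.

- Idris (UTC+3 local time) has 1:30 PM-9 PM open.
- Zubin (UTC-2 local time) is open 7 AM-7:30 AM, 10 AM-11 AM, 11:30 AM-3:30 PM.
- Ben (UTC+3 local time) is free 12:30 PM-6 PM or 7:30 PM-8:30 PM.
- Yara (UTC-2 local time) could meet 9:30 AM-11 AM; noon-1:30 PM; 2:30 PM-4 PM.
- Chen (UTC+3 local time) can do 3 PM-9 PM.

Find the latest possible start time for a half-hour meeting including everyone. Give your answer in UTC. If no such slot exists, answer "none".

Idris in UTC: 10:30-18:00 (subtract 3h to convert from UTC+3).
Zubin in UTC: 09:00-09:30, 12:00-13:00, 13:30-17:30 (add 2h to convert from UTC-2).
Ben in UTC: 09:30-15:00, 16:30-17:30 (subtract 3h to convert from UTC+3).
Yara in UTC: 11:30-13:00, 14:00-15:30, 16:30-18:00 (add 2h to convert from UTC-2).
Chen in UTC: 12:00-18:00 (subtract 3h to convert from UTC+3).
Idris ∩ Zubin: 12:00-13:00, 13:30-17:30.
Idris ∩ Zubin ∩ Ben: 12:00-13:00, 13:30-15:00, 16:30-17:30.
Idris ∩ Zubin ∩ Ben ∩ Yara: 12:00-13:00, 14:00-15:00, 16:30-17:30.
Idris ∩ Zubin ∩ Ben ∩ Yara ∩ Chen: 12:00-13:00, 14:00-15:00, 16:30-17:30.
So the common availability across everyone is 12:00-13:00, 14:00-15:00, 16:30-17:30.
The last common window of at least 30 minutes is 16:30-17:30; a 30-minute meeting can start as late as 17:00 and still end by 17:30.

17:00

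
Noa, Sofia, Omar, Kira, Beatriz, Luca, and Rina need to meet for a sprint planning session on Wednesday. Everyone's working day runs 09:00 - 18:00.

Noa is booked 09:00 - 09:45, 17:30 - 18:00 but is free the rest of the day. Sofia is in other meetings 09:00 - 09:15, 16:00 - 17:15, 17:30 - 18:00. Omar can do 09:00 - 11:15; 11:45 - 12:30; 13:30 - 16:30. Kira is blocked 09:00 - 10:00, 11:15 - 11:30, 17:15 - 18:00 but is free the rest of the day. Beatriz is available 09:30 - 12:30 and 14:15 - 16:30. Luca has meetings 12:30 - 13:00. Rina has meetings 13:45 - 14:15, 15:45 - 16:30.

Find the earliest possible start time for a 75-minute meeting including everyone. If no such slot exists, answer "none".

Noa free: 09:45-17:30 (invert busy blocks within the working day).
Sofia free: 09:15-16:00, 17:15-17:30 (invert busy blocks within the working day).
Omar free: 09:00-11:15, 11:45-12:30, 13:30-16:30.
Kira free: 10:00-11:15, 11:30-17:15 (invert busy blocks within the working day).
Beatriz free: 09:30-12:30, 14:15-16:30.
Luca free: 09:00-12:30, 13:00-18:00 (invert busy blocks within the working day).
Rina free: 09:00-13:45, 14:15-15:45, 16:30-18:00 (invert busy blocks within the working day).
Noa ∩ Sofia: 09:45-16:00, 17:15-17:30.
Noa ∩ Sofia ∩ Omar: 09:45-11:15, 11:45-12:30, 13:30-16:00.
Noa ∩ Sofia ∩ Omar ∩ Kira: 10:00-11:15, 11:45-12:30, 13:30-16:00.
Noa ∩ Sofia ∩ Omar ∩ Kira ∩ Beatriz: 10:00-11:15, 11:45-12:30, 14:15-16:00.
Noa ∩ Sofia ∩ Omar ∩ Kira ∩ Beatriz ∩ Luca: 10:00-11:15, 11:45-12:30, 14:15-16:00.
Noa ∩ Sofia ∩ Omar ∩ Kira ∩ Beatriz ∩ Luca ∩ Rina: 10:00-11:15, 11:45-12:30, 14:15-15:45.
The first common window of at least 75 minutes is 10:00-11:15, so the earliest start is 10:00.

10:00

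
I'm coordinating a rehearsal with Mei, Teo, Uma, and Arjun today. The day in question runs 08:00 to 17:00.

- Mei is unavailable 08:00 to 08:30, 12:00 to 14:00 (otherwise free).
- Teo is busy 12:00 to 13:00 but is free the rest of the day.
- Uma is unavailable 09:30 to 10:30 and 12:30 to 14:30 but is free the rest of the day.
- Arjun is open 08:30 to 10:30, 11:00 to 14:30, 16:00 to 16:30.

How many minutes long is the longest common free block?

Mei free: 08:30-12:00, 14:00-17:00 (invert busy blocks within the working day).
Teo free: 08:00-12:00, 13:00-17:00 (invert busy blocks within the working day).
Uma free: 08:00-09:30, 10:30-12:30, 14:30-17:00 (invert busy blocks within the working day).
Arjun free: 08:30-10:30, 11:00-14:30, 16:00-16:30.
Mei ∩ Teo: 08:30-12:00, 14:00-17:00.
Mei ∩ Teo ∩ Uma: 08:30-09:30, 10:30-12:00, 14:30-17:00.
Mei ∩ Teo ∩ Uma ∩ Arjun: 08:30-09:30, 11:00-12:00, 16:00-16:30.
Those are the intersection windows.
The longest is 08:30-09:30 at 60 minutes.

60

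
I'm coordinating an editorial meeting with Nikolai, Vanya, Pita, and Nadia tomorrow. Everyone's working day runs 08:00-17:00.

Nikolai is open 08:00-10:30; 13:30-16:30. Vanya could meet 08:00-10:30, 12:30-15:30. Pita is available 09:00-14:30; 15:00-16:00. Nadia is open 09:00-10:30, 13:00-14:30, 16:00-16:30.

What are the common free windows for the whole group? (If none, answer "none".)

Nikolai ∩ Vanya: 08:00-10:30, 13:30-15:30.
Nikolai ∩ Vanya ∩ Pita: 09:00-10:30, 13:30-14:30, 15:00-15:30.
Nikolai ∩ Vanya ∩ Pita ∩ Nadia: 09:00-10:30, 13:30-14:30.
Those are the intersection windows.

09:00-10:30, 13:30-14:30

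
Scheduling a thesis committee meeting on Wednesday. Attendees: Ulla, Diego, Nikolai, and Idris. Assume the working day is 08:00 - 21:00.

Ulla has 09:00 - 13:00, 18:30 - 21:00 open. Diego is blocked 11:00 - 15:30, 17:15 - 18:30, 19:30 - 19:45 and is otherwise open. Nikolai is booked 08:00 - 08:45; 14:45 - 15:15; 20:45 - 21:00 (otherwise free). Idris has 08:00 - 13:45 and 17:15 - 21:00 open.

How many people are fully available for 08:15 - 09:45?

Ulla free: 09:00-13:00, 18:30-21:00.
Diego free: 08:00-11:00, 15:30-17:15, 18:30-19:30, 19:45-21:00 (invert busy blocks within the working day).
Nikolai free: 08:45-14:45, 15:15-20:45 (invert busy blocks within the working day).
Idris free: 08:00-13:45, 17:15-21:00.
Diego and Idris can make the full 08:15-09:45 slot — that's 2.

2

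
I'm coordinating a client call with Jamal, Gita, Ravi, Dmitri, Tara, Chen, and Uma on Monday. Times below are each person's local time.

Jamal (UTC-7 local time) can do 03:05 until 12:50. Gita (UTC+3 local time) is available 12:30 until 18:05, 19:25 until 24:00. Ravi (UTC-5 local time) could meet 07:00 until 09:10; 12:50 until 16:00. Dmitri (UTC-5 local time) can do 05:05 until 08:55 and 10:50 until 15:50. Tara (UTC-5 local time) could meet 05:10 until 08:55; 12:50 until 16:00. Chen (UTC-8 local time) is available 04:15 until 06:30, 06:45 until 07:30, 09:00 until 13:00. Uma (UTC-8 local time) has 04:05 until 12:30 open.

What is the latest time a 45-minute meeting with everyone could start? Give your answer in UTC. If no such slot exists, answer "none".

19:05

Jamal in UTC: 10:05-19:50 (add 7h to convert from UTC-7).
Gita in UTC: 09:30-15:05, 16:25-21:00 (subtract 3h to convert from UTC+3).
Ravi in UTC: 12:00-14:10, 17:50-21:00 (add 5h to convert from UTC-5).
Dmitri in UTC: 10:05-13:55, 15:50-20:50 (add 5h to convert from UTC-5).
Tara in UTC: 10:10-13:55, 17:50-21:00 (add 5h to convert from UTC-5).
Chen in UTC: 12:15-14:30, 14:45-15:30, 17:00-21:00 (add 8h to convert from UTC-8).
Uma in UTC: 12:05-20:30 (add 8h to convert from UTC-8).
Jamal ∩ Gita: 10:05-15:05, 16:25-19:50.
Jamal ∩ Gita ∩ Ravi: 12:00-14:10, 17:50-19:50.
Jamal ∩ Gita ∩ Ravi ∩ Dmitri: 12:00-13:55, 17:50-19:50.
Jamal ∩ Gita ∩ Ravi ∩ Dmitri ∩ Tara: 12:00-13:55, 17:50-19:50.
Jamal ∩ Gita ∩ Ravi ∩ Dmitri ∩ Tara ∩ Chen: 12:15-13:55, 17:50-19:50.
Jamal ∩ Gita ∩ Ravi ∩ Dmitri ∩ Tara ∩ Chen ∩ Uma: 12:15-13:55, 17:50-19:50.
So the common availability across everyone is 12:15-13:55, 17:50-19:50.
The last common window of at least 45 minutes is 17:50-19:50; a 45-minute meeting can start as late as 19:05 and still end by 19:50.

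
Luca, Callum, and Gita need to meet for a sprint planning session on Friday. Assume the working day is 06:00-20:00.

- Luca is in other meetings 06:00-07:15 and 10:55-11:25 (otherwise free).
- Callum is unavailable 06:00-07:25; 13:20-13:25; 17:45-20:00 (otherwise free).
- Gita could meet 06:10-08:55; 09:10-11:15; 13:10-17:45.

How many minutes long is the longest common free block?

Luca free: 07:15-10:55, 11:25-20:00 (invert busy blocks within the working day).
Callum free: 07:25-13:20, 13:25-17:45 (invert busy blocks within the working day).
Gita free: 06:10-08:55, 09:10-11:15, 13:10-17:45.
Luca ∩ Callum: 07:25-10:55, 11:25-13:20, 13:25-17:45.
Luca ∩ Callum ∩ Gita: 07:25-08:55, 09:10-10:55, 13:10-13:20, 13:25-17:45.
The longest is 13:25-17:45 at 260 minutes.

260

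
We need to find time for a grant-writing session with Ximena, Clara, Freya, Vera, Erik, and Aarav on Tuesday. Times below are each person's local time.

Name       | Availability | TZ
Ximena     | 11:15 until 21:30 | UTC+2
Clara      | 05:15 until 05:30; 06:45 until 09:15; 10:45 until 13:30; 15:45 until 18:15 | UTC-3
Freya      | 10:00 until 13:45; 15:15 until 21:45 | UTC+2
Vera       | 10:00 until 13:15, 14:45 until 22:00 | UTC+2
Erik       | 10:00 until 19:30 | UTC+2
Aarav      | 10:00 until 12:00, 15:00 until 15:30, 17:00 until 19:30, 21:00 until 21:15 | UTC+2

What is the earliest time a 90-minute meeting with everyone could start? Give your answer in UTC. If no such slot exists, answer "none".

15:00

Ximena in UTC: 09:15-19:30 (subtract 2h to convert from UTC+2).
Clara in UTC: 08:15-08:30, 09:45-12:15, 13:45-16:30, 18:45-21:15 (add 3h to convert from UTC-3).
Freya in UTC: 08:00-11:45, 13:15-19:45 (subtract 2h to convert from UTC+2).
Vera in UTC: 08:00-11:15, 12:45-20:00 (subtract 2h to convert from UTC+2).
Erik in UTC: 08:00-17:30 (subtract 2h to convert from UTC+2).
Aarav in UTC: 08:00-10:00, 13:00-13:30, 15:00-17:30, 19:00-19:15 (subtract 2h to convert from UTC+2).
Ximena ∩ Clara: 09:45-12:15, 13:45-16:30, 18:45-19:30.
Ximena ∩ Clara ∩ Freya: 09:45-11:45, 13:45-16:30, 18:45-19:30.
Ximena ∩ Clara ∩ Freya ∩ Vera: 09:45-11:15, 13:45-16:30, 18:45-19:30.
Ximena ∩ Clara ∩ Freya ∩ Vera ∩ Erik: 09:45-11:15, 13:45-16:30.
Ximena ∩ Clara ∩ Freya ∩ Vera ∩ Erik ∩ Aarav: 09:45-10:00, 15:00-16:30.
The first common window of at least 90 minutes is 15:00-16:30, so the earliest start is 15:00.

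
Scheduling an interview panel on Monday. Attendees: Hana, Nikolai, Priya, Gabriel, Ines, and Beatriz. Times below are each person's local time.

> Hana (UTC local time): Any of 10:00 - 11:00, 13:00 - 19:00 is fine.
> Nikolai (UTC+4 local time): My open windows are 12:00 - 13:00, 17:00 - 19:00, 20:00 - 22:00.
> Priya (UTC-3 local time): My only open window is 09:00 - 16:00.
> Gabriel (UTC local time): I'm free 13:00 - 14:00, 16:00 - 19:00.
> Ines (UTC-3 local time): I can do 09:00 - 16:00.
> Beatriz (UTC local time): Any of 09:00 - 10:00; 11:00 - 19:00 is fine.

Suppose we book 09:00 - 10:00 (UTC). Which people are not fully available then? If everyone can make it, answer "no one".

Gabriel, Hana, Ines, Nikolai, Priya

Hana in UTC: 10:00-11:00, 13:00-19:00.
Nikolai in UTC: 08:00-09:00, 13:00-15:00, 16:00-18:00 (subtract 4h to convert from UTC+4).
Priya in UTC: 12:00-19:00 (add 3h to convert from UTC-3).
Gabriel in UTC: 13:00-14:00, 16:00-19:00.
Ines in UTC: 12:00-19:00 (add 3h to convert from UTC-3).
Beatriz in UTC: 09:00-10:00, 11:00-19:00.
Hana: not fully free for 09:00-10:00. Nikolai: not fully free for 09:00-10:00. Priya: not fully free for 09:00-10:00. Gabriel: not fully free for 09:00-10:00. Ines: not fully free for 09:00-10:00. Beatriz: free for 09:00-10:00.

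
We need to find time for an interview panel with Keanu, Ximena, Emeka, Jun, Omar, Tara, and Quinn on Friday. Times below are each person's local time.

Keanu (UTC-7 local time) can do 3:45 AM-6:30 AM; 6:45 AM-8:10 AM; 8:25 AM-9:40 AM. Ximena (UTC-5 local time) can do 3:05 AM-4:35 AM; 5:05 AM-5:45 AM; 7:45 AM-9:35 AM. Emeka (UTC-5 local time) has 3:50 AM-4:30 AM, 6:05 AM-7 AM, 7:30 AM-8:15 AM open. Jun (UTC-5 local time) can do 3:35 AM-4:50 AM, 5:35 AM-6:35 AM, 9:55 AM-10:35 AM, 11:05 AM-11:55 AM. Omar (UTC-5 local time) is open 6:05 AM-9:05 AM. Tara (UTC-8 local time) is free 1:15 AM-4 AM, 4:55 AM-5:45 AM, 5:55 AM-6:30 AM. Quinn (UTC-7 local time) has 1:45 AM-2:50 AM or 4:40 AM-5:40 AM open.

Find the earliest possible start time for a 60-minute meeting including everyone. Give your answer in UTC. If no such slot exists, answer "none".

Keanu in UTC: 10:45-13:30, 13:45-15:10, 15:25-16:40 (add 7h to convert from UTC-7).
Ximena in UTC: 08:05-09:35, 10:05-10:45, 12:45-14:35 (add 5h to convert from UTC-5).
Emeka in UTC: 08:50-09:30, 11:05-12:00, 12:30-13:15 (add 5h to convert from UTC-5).
Jun in UTC: 08:35-09:50, 10:35-11:35, 14:55-15:35, 16:05-16:55 (add 5h to convert from UTC-5).
Omar in UTC: 11:05-14:05 (add 5h to convert from UTC-5).
Tara in UTC: 09:15-12:00, 12:55-13:45, 13:55-14:30 (add 8h to convert from UTC-8).
Quinn in UTC: 08:45-09:50, 11:40-12:40 (add 7h to convert from UTC-7).
Keanu ∩ Ximena: 12:45-13:30, 13:45-14:35.
Keanu ∩ Ximena ∩ Emeka: 12:45-13:15.
Keanu ∩ Ximena ∩ Emeka ∩ Jun: ∅.
Keanu ∩ Ximena ∩ Emeka ∩ Jun ∩ Omar: ∅.
Keanu ∩ Ximena ∩ Emeka ∩ Jun ∩ Omar ∩ Tara: ∅.
Keanu ∩ Ximena ∩ Emeka ∩ Jun ∩ Omar ∩ Tara ∩ Quinn: ∅.
There is no time when everyone is free.
No common window is at least 60 minutes long.

none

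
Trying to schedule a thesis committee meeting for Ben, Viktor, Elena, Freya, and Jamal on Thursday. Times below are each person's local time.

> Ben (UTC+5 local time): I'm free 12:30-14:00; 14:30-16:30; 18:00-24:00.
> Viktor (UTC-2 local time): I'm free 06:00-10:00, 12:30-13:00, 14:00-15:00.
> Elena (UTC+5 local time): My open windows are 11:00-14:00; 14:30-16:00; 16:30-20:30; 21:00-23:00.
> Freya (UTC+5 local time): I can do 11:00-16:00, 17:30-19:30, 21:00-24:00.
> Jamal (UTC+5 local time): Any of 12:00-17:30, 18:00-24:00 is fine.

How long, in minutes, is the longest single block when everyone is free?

90

Ben in UTC: 07:30-09:00, 09:30-11:30, 13:00-19:00 (subtract 5h to convert from UTC+5).
Viktor in UTC: 08:00-12:00, 14:30-15:00, 16:00-17:00 (add 2h to convert from UTC-2).
Elena in UTC: 06:00-09:00, 09:30-11:00, 11:30-15:30, 16:00-18:00 (subtract 5h to convert from UTC+5).
Freya in UTC: 06:00-11:00, 12:30-14:30, 16:00-19:00 (subtract 5h to convert from UTC+5).
Jamal in UTC: 07:00-12:30, 13:00-19:00 (subtract 5h to convert from UTC+5).
Ben ∩ Viktor: 08:00-09:00, 09:30-11:30, 14:30-15:00, 16:00-17:00.
Ben ∩ Viktor ∩ Elena: 08:00-09:00, 09:30-11:00, 14:30-15:00, 16:00-17:00.
Ben ∩ Viktor ∩ Elena ∩ Freya: 08:00-09:00, 09:30-11:00, 16:00-17:00.
Ben ∩ Viktor ∩ Elena ∩ Freya ∩ Jamal: 08:00-09:00, 09:30-11:00, 16:00-17:00.
The longest is 09:30-11:00 at 90 minutes.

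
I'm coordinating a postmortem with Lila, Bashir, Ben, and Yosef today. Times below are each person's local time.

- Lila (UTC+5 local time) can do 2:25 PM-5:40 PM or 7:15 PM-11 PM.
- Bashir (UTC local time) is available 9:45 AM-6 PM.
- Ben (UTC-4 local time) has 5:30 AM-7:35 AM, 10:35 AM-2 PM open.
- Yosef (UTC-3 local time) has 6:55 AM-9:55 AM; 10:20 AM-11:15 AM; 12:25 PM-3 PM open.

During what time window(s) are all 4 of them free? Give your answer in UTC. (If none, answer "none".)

09:55-11:35, 15:25-18:00

Lila in UTC: 09:25-12:40, 14:15-18:00 (subtract 5h to convert from UTC+5).
Bashir in UTC: 09:45-18:00.
Ben in UTC: 09:30-11:35, 14:35-18:00 (add 4h to convert from UTC-4).
Yosef in UTC: 09:55-12:55, 13:20-14:15, 15:25-18:00 (add 3h to convert from UTC-3).
Lila ∩ Bashir: 09:45-12:40, 14:15-18:00.
Lila ∩ Bashir ∩ Ben: 09:45-11:35, 14:35-18:00.
Lila ∩ Bashir ∩ Ben ∩ Yosef: 09:55-11:35, 15:25-18:00.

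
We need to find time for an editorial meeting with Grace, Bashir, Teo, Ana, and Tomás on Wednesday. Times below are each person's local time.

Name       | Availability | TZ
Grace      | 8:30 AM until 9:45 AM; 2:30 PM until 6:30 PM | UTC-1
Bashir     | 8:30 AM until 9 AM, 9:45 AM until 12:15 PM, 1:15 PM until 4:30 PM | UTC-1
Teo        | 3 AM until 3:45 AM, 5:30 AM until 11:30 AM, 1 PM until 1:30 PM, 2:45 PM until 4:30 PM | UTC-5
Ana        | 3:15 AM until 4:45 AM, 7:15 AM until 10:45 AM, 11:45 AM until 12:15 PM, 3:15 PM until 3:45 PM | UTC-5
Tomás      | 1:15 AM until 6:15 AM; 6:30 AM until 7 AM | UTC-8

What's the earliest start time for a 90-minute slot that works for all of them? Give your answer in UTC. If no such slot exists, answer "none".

Grace in UTC: 09:30-10:45, 15:30-19:30 (add 1h to convert from UTC-1).
Bashir in UTC: 09:30-10:00, 10:45-13:15, 14:15-17:30 (add 1h to convert from UTC-1).
Teo in UTC: 08:00-08:45, 10:30-16:30, 18:00-18:30, 19:45-21:30 (add 5h to convert from UTC-5).
Ana in UTC: 08:15-09:45, 12:15-15:45, 16:45-17:15, 20:15-20:45 (add 5h to convert from UTC-5).
Tomás in UTC: 09:15-14:15, 14:30-15:00 (add 8h to convert from UTC-8).
Grace ∩ Bashir: 09:30-10:00, 15:30-17:30.
Grace ∩ Bashir ∩ Teo: 15:30-16:30.
Grace ∩ Bashir ∩ Teo ∩ Ana: 15:30-15:45.
Grace ∩ Bashir ∩ Teo ∩ Ana ∩ Tomás: ∅.
There is no time when everyone is free.
No common window is at least 90 minutes long.

none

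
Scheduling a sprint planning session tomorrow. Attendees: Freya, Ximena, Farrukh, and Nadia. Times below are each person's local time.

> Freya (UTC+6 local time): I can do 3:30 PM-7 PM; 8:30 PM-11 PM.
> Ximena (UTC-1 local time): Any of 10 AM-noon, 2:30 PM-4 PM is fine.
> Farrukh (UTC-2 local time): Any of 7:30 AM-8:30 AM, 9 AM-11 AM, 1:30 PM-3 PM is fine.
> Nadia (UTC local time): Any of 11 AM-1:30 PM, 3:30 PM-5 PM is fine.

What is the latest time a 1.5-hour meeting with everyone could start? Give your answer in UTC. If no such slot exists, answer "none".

15:30

Freya in UTC: 09:30-13:00, 14:30-17:00 (subtract 6h to convert from UTC+6).
Ximena in UTC: 11:00-13:00, 15:30-17:00 (add 1h to convert from UTC-1).
Farrukh in UTC: 09:30-10:30, 11:00-13:00, 15:30-17:00 (add 2h to convert from UTC-2).
Nadia in UTC: 11:00-13:30, 15:30-17:00.
Freya ∩ Ximena: 11:00-13:00, 15:30-17:00.
Freya ∩ Ximena ∩ Farrukh: 11:00-13:00, 15:30-17:00.
Freya ∩ Ximena ∩ Farrukh ∩ Nadia: 11:00-13:00, 15:30-17:00.
The last common window of at least 90 minutes is 15:30-17:00; a 90-minute meeting can start as late as 15:30 and still end by 17:00.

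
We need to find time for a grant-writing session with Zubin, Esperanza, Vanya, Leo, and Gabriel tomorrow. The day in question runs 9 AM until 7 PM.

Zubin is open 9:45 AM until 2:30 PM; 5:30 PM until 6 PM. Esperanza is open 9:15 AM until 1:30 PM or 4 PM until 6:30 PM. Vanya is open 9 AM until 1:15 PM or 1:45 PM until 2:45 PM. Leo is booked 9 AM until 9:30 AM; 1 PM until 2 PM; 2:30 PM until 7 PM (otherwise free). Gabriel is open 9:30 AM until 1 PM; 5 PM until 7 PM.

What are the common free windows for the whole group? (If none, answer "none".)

Zubin free: 09:45-14:30, 17:30-18:00.
Esperanza free: 09:15-13:30, 16:00-18:30.
Vanya free: 09:00-13:15, 13:45-14:45.
Leo free: 09:30-13:00, 14:00-14:30 (invert busy blocks within the working day).
Gabriel free: 09:30-13:00, 17:00-19:00.
Zubin ∩ Esperanza: 09:45-13:30, 17:30-18:00.
Zubin ∩ Esperanza ∩ Vanya: 09:45-13:15.
Zubin ∩ Esperanza ∩ Vanya ∩ Leo: 09:45-13:00.
Zubin ∩ Esperanza ∩ Vanya ∩ Leo ∩ Gabriel: 09:45-13:00.
So the common availability across everyone is 09:45-13:00.

09:45-13:00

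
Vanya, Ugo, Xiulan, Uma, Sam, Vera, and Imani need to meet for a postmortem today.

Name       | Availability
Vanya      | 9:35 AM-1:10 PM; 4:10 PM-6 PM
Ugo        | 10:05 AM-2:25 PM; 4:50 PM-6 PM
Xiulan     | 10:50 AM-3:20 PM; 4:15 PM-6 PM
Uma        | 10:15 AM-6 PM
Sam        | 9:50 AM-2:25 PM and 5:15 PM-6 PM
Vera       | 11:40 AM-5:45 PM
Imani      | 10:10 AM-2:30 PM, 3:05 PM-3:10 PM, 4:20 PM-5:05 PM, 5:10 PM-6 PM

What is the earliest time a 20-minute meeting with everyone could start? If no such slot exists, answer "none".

11:40

Vanya ∩ Ugo: 10:05-13:10, 16:50-18:00.
Vanya ∩ Ugo ∩ Xiulan: 10:50-13:10, 16:50-18:00.
Vanya ∩ Ugo ∩ Xiulan ∩ Uma: 10:50-13:10, 16:50-18:00.
Vanya ∩ Ugo ∩ Xiulan ∩ Uma ∩ Sam: 10:50-13:10, 17:15-18:00.
Vanya ∩ Ugo ∩ Xiulan ∩ Uma ∩ Sam ∩ Vera: 11:40-13:10, 17:15-17:45.
Vanya ∩ Ugo ∩ Xiulan ∩ Uma ∩ Sam ∩ Vera ∩ Imani: 11:40-13:10, 17:15-17:45.
The first common window of at least 20 minutes is 11:40-13:10, so the earliest start is 11:40.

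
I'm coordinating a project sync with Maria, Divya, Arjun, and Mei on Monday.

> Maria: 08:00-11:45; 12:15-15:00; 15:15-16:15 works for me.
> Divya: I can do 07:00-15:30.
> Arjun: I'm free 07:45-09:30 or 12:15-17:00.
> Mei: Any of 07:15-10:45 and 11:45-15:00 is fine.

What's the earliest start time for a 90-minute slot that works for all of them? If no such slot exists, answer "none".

08:00

Maria ∩ Divya: 08:00-11:45, 12:15-15:00, 15:15-15:30.
Maria ∩ Divya ∩ Arjun: 08:00-09:30, 12:15-15:00, 15:15-15:30.
Maria ∩ Divya ∩ Arjun ∩ Mei: 08:00-09:30, 12:15-15:00.
The first common window of at least 90 minutes is 08:00-09:30, so the earliest start is 08:00.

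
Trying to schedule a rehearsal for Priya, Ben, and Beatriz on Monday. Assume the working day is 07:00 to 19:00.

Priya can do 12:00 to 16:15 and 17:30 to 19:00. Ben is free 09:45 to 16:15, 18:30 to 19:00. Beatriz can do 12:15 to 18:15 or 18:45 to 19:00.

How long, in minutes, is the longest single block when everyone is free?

Priya ∩ Ben: 12:00-16:15, 18:30-19:00.
Priya ∩ Ben ∩ Beatriz: 12:15-16:15, 18:45-19:00.
The longest is 12:15-16:15 at 240 minutes.

240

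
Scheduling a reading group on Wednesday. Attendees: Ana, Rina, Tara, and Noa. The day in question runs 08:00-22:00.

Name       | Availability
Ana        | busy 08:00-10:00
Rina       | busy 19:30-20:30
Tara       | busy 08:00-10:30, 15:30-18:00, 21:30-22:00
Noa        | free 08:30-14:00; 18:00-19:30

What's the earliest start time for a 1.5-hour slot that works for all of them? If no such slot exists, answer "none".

10:30

Ana free: 10:00-22:00 (invert busy blocks within the working day).
Rina free: 08:00-19:30, 20:30-22:00 (invert busy blocks within the working day).
Tara free: 10:30-15:30, 18:00-21:30 (invert busy blocks within the working day).
Noa free: 08:30-14:00, 18:00-19:30.
Ana ∩ Rina: 10:00-19:30, 20:30-22:00.
Ana ∩ Rina ∩ Tara: 10:30-15:30, 18:00-19:30, 20:30-21:30.
Ana ∩ Rina ∩ Tara ∩ Noa: 10:30-14:00, 18:00-19:30.
So the common availability across everyone is 10:30-14:00, 18:00-19:30.
The first common window of at least 90 minutes is 10:30-14:00, so the earliest start is 10:30.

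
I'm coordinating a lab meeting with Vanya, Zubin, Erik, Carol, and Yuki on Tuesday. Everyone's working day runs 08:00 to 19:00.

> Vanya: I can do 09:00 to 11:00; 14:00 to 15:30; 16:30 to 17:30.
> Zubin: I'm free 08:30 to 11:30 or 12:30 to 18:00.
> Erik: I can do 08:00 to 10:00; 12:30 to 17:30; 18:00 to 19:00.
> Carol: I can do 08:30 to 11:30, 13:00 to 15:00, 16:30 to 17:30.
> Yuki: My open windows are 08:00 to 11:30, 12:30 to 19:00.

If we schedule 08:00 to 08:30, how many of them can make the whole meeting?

2

Erik and Yuki can make the full 08:00-08:30 slot — that's 2.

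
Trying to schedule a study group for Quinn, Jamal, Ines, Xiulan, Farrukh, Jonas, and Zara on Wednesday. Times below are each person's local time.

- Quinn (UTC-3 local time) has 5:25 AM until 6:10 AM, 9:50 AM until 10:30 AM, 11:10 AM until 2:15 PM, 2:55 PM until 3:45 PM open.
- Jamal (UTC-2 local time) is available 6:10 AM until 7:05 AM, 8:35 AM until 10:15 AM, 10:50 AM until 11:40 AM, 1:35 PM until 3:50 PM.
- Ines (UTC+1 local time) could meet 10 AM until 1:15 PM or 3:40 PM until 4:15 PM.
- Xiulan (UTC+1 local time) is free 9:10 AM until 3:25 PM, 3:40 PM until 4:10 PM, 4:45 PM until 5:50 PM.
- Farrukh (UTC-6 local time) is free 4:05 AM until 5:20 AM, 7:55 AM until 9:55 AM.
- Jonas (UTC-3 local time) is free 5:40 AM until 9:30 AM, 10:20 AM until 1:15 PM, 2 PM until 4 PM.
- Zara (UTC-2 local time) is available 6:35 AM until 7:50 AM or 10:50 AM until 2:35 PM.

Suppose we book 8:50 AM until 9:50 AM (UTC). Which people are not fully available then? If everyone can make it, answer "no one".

Quinn in UTC: 08:25-09:10, 12:50-13:30, 14:10-17:15, 17:55-18:45 (add 3h to convert from UTC-3).
Jamal in UTC: 08:10-09:05, 10:35-12:15, 12:50-13:40, 15:35-17:50 (add 2h to convert from UTC-2).
Ines in UTC: 09:00-12:15, 14:40-15:15 (subtract 1h to convert from UTC+1).
Xiulan in UTC: 08:10-14:25, 14:40-15:10, 15:45-16:50 (subtract 1h to convert from UTC+1).
Farrukh in UTC: 10:05-11:20, 13:55-15:55 (add 6h to convert from UTC-6).
Jonas in UTC: 08:40-12:30, 13:20-16:15, 17:00-19:00 (add 3h to convert from UTC-3).
Zara in UTC: 08:35-09:50, 12:50-16:35 (add 2h to convert from UTC-2).
Quinn: not fully free for 08:50-09:50. Jamal: not fully free for 08:50-09:50. Ines: not fully free for 08:50-09:50. Xiulan: free for 08:50-09:50. Farrukh: not fully free for 08:50-09:50. Jonas: free for 08:50-09:50. Zara: free for 08:50-09:50.

Farrukh, Ines, Jamal, Quinn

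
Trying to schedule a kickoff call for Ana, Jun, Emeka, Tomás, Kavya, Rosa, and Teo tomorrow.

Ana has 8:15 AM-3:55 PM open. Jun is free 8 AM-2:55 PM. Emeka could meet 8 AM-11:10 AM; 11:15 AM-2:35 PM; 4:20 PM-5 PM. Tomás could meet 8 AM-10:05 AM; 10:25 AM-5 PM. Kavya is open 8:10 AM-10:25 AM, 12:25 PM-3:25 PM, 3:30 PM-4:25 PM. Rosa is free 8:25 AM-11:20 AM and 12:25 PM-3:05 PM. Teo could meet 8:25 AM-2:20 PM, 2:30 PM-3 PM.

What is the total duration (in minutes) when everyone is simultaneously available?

Ana ∩ Jun: 08:15-14:55.
Ana ∩ Jun ∩ Emeka: 08:15-11:10, 11:15-14:35.
Ana ∩ Jun ∩ Emeka ∩ Tomás: 08:15-10:05, 10:25-11:10, 11:15-14:35.
Ana ∩ Jun ∩ Emeka ∩ Tomás ∩ Kavya: 08:15-10:05, 12:25-14:35.
Ana ∩ Jun ∩ Emeka ∩ Tomás ∩ Kavya ∩ Rosa: 08:25-10:05, 12:25-14:35.
Ana ∩ Jun ∩ Emeka ∩ Tomás ∩ Kavya ∩ Rosa ∩ Teo: 08:25-10:05, 12:25-14:20, 14:30-14:35.
Summing the common windows: 100 + 115 + 5 = 220 minutes.

220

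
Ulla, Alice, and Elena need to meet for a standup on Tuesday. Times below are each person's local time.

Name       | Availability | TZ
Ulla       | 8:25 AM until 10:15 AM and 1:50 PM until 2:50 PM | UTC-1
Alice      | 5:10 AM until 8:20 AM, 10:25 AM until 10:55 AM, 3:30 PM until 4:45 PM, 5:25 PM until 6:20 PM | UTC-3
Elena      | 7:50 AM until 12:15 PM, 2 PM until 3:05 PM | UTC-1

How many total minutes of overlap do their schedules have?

110

Ulla in UTC: 09:25-11:15, 14:50-15:50 (add 1h to convert from UTC-1).
Alice in UTC: 08:10-11:20, 13:25-13:55, 18:30-19:45, 20:25-21:20 (add 3h to convert from UTC-3).
Elena in UTC: 08:50-13:15, 15:00-16:05 (add 1h to convert from UTC-1).
Ulla ∩ Alice: 09:25-11:15.
Ulla ∩ Alice ∩ Elena: 09:25-11:15.
Those are the intersection windows.
That's a single block of 110 minutes.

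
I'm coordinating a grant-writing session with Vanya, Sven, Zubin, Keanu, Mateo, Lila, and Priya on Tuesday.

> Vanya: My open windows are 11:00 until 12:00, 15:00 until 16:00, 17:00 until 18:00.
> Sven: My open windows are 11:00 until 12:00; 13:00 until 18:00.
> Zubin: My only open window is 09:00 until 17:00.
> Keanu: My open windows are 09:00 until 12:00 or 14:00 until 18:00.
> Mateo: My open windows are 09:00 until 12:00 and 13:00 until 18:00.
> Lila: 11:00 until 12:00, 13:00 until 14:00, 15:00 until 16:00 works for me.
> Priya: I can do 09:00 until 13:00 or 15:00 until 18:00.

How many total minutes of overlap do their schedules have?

Vanya ∩ Sven: 11:00-12:00, 15:00-16:00, 17:00-18:00.
Vanya ∩ Sven ∩ Zubin: 11:00-12:00, 15:00-16:00.
Vanya ∩ Sven ∩ Zubin ∩ Keanu: 11:00-12:00, 15:00-16:00.
Vanya ∩ Sven ∩ Zubin ∩ Keanu ∩ Mateo: 11:00-12:00, 15:00-16:00.
Vanya ∩ Sven ∩ Zubin ∩ Keanu ∩ Mateo ∩ Lila: 11:00-12:00, 15:00-16:00.
Vanya ∩ Sven ∩ Zubin ∩ Keanu ∩ Mateo ∩ Lila ∩ Priya: 11:00-12:00, 15:00-16:00.
Those are the intersection windows.
Summing the common windows: 60 + 60 = 120 minutes.

120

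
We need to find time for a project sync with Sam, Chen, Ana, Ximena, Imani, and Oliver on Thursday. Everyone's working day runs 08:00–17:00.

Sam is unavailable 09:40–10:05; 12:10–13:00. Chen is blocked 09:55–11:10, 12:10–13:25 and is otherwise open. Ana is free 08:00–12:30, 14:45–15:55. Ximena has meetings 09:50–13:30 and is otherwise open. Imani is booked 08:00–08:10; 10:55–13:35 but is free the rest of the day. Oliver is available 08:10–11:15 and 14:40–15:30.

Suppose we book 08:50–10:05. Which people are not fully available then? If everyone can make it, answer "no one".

Chen, Sam, Ximena

Sam free: 08:00-09:40, 10:05-12:10, 13:00-17:00 (invert busy blocks within the working day).
Chen free: 08:00-09:55, 11:10-12:10, 13:25-17:00 (invert busy blocks within the working day).
Ana free: 08:00-12:30, 14:45-15:55.
Ximena free: 08:00-09:50, 13:30-17:00 (invert busy blocks within the working day).
Imani free: 08:10-10:55, 13:35-17:00 (invert busy blocks within the working day).
Oliver free: 08:10-11:15, 14:40-15:30.
Sam: not fully free for 08:50-10:05. Chen: not fully free for 08:50-10:05. Ana: free for 08:50-10:05. Ximena: not fully free for 08:50-10:05. Imani: free for 08:50-10:05. Oliver: free for 08:50-10:05.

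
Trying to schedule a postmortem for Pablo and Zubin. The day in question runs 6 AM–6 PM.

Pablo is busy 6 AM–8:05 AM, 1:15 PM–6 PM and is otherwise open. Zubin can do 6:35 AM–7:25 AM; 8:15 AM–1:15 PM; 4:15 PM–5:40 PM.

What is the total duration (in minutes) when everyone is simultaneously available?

Pablo free: 08:05-13:15 (invert busy blocks within the working day).
Zubin free: 06:35-07:25, 08:15-13:15, 16:15-17:40.
Pablo ∩ Zubin: 08:15-13:15.
Those are the intersection windows.
That's a single block of 300 minutes.

300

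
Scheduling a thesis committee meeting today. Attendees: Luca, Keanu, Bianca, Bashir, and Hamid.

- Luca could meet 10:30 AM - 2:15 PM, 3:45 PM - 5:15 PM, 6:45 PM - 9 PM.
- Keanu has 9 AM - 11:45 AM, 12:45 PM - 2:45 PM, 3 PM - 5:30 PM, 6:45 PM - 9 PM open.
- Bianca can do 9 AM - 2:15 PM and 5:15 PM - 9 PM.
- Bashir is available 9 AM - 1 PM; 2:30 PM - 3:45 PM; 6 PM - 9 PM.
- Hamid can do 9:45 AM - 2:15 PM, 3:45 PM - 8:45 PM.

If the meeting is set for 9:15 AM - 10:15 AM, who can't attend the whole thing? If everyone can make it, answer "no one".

Hamid, Luca

Luca: not fully free for 09:15-10:15. Keanu: free for 09:15-10:15. Bianca: free for 09:15-10:15. Bashir: free for 09:15-10:15. Hamid: not fully free for 09:15-10:15.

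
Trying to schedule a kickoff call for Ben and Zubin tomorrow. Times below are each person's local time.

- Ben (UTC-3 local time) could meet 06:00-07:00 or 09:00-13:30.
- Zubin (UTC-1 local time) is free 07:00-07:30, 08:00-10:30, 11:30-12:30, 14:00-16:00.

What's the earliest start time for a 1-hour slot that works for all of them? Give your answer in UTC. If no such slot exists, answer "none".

09:00

Ben in UTC: 09:00-10:00, 12:00-16:30 (add 3h to convert from UTC-3).
Zubin in UTC: 08:00-08:30, 09:00-11:30, 12:30-13:30, 15:00-17:00 (add 1h to convert from UTC-1).
Ben ∩ Zubin: 09:00-10:00, 12:30-13:30, 15:00-16:30.
The first common window of at least 60 minutes is 09:00-10:00, so the earliest start is 09:00.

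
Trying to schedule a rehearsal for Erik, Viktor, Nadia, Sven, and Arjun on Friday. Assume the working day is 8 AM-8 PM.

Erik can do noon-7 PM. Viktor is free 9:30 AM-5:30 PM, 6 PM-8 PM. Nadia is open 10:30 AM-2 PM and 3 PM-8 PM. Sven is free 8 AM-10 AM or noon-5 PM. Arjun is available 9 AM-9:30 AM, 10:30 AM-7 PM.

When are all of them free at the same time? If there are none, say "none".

12:00-14:00, 15:00-17:00

Erik ∩ Viktor: 12:00-17:30, 18:00-19:00.
Erik ∩ Viktor ∩ Nadia: 12:00-14:00, 15:00-17:30, 18:00-19:00.
Erik ∩ Viktor ∩ Nadia ∩ Sven: 12:00-14:00, 15:00-17:00.
Erik ∩ Viktor ∩ Nadia ∩ Sven ∩ Arjun: 12:00-14:00, 15:00-17:00.
Those are the intersection windows.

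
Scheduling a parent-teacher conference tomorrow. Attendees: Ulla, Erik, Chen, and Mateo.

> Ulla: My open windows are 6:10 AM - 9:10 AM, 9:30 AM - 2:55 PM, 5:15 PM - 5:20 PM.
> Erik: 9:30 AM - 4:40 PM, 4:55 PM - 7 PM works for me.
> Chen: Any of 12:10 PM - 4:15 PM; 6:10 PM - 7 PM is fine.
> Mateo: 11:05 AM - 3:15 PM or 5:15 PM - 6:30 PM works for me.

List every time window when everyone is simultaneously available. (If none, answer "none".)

12:10-14:55

Ulla ∩ Erik: 09:30-14:55, 17:15-17:20.
Ulla ∩ Erik ∩ Chen: 12:10-14:55.
Ulla ∩ Erik ∩ Chen ∩ Mateo: 12:10-14:55.
Those are the intersection windows.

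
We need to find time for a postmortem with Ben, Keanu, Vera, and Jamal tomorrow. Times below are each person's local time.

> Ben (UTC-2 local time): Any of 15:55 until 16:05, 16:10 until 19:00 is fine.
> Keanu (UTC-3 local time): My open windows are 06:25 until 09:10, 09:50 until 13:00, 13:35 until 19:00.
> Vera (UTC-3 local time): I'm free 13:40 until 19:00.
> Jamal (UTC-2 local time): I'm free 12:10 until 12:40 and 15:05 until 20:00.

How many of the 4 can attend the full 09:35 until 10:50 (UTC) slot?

Ben in UTC: 17:55-18:05, 18:10-21:00 (add 2h to convert from UTC-2).
Keanu in UTC: 09:25-12:10, 12:50-16:00, 16:35-22:00 (add 3h to convert from UTC-3).
Vera in UTC: 16:40-22:00 (add 3h to convert from UTC-3).
Jamal in UTC: 14:10-14:40, 17:05-22:00 (add 2h to convert from UTC-2).
Keanu can make the full 09:35-10:50 slot — that's 1.

1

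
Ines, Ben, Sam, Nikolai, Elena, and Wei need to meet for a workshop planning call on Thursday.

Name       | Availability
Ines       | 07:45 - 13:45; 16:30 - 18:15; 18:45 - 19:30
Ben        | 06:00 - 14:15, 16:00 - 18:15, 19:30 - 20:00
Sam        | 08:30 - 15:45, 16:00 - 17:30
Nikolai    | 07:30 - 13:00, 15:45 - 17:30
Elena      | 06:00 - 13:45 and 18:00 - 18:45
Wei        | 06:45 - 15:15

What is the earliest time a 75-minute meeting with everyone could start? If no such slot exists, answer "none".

08:30

Ines ∩ Ben: 07:45-13:45, 16:30-18:15.
Ines ∩ Ben ∩ Sam: 08:30-13:45, 16:30-17:30.
Ines ∩ Ben ∩ Sam ∩ Nikolai: 08:30-13:00, 16:30-17:30.
Ines ∩ Ben ∩ Sam ∩ Nikolai ∩ Elena: 08:30-13:00.
Ines ∩ Ben ∩ Sam ∩ Nikolai ∩ Elena ∩ Wei: 08:30-13:00.
The first common window of at least 75 minutes is 08:30-13:00, so the earliest start is 08:30.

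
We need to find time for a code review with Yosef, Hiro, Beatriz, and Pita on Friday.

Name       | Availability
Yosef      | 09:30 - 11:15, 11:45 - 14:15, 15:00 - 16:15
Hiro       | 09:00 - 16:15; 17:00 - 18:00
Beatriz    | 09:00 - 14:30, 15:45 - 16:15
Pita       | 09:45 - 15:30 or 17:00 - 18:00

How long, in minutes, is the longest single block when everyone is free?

Yosef ∩ Hiro: 09:30-11:15, 11:45-14:15, 15:00-16:15.
Yosef ∩ Hiro ∩ Beatriz: 09:30-11:15, 11:45-14:15, 15:45-16:15.
Yosef ∩ Hiro ∩ Beatriz ∩ Pita: 09:45-11:15, 11:45-14:15.
The longest is 11:45-14:15 at 150 minutes.

150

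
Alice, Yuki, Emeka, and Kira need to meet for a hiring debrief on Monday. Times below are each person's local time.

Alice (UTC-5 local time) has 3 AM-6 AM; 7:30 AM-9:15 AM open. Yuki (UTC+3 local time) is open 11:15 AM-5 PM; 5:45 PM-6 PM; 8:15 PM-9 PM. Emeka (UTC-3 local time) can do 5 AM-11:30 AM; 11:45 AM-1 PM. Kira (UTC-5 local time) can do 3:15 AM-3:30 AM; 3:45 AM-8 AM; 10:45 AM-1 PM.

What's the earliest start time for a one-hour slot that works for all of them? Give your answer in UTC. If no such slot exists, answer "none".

08:45

Alice in UTC: 08:00-11:00, 12:30-14:15 (add 5h to convert from UTC-5).
Yuki in UTC: 08:15-14:00, 14:45-15:00, 17:15-18:00 (subtract 3h to convert from UTC+3).
Emeka in UTC: 08:00-14:30, 14:45-16:00 (add 3h to convert from UTC-3).
Kira in UTC: 08:15-08:30, 08:45-13:00, 15:45-18:00 (add 5h to convert from UTC-5).
Alice ∩ Yuki: 08:15-11:00, 12:30-14:00.
Alice ∩ Yuki ∩ Emeka: 08:15-11:00, 12:30-14:00.
Alice ∩ Yuki ∩ Emeka ∩ Kira: 08:15-08:30, 08:45-11:00, 12:30-13:00.
The first common window of at least 60 minutes is 08:45-11:00, so the earliest start is 08:45.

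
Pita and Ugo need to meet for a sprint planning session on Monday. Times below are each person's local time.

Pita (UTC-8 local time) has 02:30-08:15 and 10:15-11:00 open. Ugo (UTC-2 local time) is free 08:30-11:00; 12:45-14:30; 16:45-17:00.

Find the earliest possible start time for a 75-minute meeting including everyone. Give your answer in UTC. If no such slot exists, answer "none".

10:30

Pita in UTC: 10:30-16:15, 18:15-19:00 (add 8h to convert from UTC-8).
Ugo in UTC: 10:30-13:00, 14:45-16:30, 18:45-19:00 (add 2h to convert from UTC-2).
Pita ∩ Ugo: 10:30-13:00, 14:45-16:15, 18:45-19:00.
So the common availability across everyone is 10:30-13:00, 14:45-16:15, 18:45-19:00.
The first common window of at least 75 minutes is 10:30-13:00, so the earliest start is 10:30.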